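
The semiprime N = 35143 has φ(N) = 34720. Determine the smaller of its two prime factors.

113

φ(n) = (p−1)(q−1) = n − (p+q) + 1, so p + q = 35143 − 34720 + 1 = 424.
p and q are the roots of t² − 424t + 35143 = 0.
Discriminant: 424² − 4·35143 = 179776 − 140572 = 39204; √39204 = 198.
q = (424 − 198)/2 = 113, p = (424 + 198)/2 = 311.
Check: 113 · 311 = 35143.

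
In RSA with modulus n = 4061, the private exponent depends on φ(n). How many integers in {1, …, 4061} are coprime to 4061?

Factor: 4061 = 31 · 131.
φ(4061) = (31−1) · (131−1) = 30 · 130 = 3900.

3900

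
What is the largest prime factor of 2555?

2555 = 5 · 511
511 = 7 · 73
73 is prime.
So 2555 = 5 · 7 · 73; the largest prime factor is 73.

73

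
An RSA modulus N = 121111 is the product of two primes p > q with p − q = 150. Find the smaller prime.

281

Since p = q + 150, we have 121111 = q(q + 150), so q² + 150q − 121111 = 0.
Discriminant: 150² + 4·121111 = 22500 + 484444 = 506944; √506944 = 712.
q = (−150 + 712)/2 = 281, and p = q + 150 = 431.
Check: 281 · 431 = 121111.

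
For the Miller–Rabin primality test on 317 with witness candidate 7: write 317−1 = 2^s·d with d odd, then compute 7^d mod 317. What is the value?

317 − 1 = 316 = 2^2 · 79, so d = 79.
7^1 ≡ 7 (mod 317)
7^2 ≡ 7^2 = 49 ≡ 49 (mod 317)
7^4 ≡ 49^2 = 2401 ≡ 182 (mod 317)
7^8 ≡ 182^2 = 33124 ≡ 156 (mod 317)
7^16 ≡ 156^2 = 24336 ≡ 244 (mod 317)
7^32 ≡ 244^2 = 59536 ≡ 257 (mod 317)
7^64 ≡ 257^2 = 66049 ≡ 113 (mod 317)
79 = 64 + 8 + 4 + 2 + 1 in binary powers of 2.
So 7^79 ≡ 113 · 156 · 182 · 49 · 7 ≡ 316 (mod 317).
Since 7^d ≡ 316 (mod 317), base 7 does not prove 317 composite.

316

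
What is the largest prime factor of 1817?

79

1817 = 23 · 79
79 is prime.
So 1817 = 23 · 79; the largest prime factor is 79.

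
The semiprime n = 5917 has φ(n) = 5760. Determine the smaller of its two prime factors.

φ(n) = (p−1)(q−1) = n − (p+q) + 1, so p + q = 5917 − 5760 + 1 = 158.
p and q are the roots of t² − 158t + 5917 = 0.
Discriminant: 158² − 4·5917 = 24964 − 23668 = 1296; √1296 = 36.
q = (158 − 36)/2 = 61, p = (158 + 36)/2 = 97.
Check: 61 · 97 = 5917.

61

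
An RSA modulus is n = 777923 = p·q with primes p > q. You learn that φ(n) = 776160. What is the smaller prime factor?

φ(n) = (p−1)(q−1) = n − (p+q) + 1, so p + q = 777923 − 776160 + 1 = 1764.
p and q are the roots of t² − 1764t + 777923 = 0.
Discriminant: 1764² − 4·777923 = 3111696 − 3111692 = 4; √4 = 2.
q = (1764 − 2)/2 = 881, p = (1764 + 2)/2 = 883.
Check: 881 · 883 = 777923.

881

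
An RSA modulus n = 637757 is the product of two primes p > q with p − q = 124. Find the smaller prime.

Since p = q + 124, we have 637757 = q(q + 124), so q² + 124q − 637757 = 0.
Discriminant: 124² + 4·637757 = 15376 + 2551028 = 2566404; √2566404 = 1602.
q = (−124 + 1602)/2 = 739, and p = q + 124 = 863.
Check: 739 · 863 = 637757.

739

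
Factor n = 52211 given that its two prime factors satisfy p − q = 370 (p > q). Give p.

479

Since p = q + 370, we have 52211 = q(q + 370), so q² + 370q − 52211 = 0.
Discriminant: 370² + 4·52211 = 136900 + 208844 = 345744; √345744 = 588.
q = (−370 + 588)/2 = 109, and p = q + 370 = 479.
Check: 109 · 479 = 52211.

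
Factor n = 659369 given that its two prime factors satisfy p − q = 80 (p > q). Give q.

Since p = q + 80, we have 659369 = q(q + 80), so q² + 80q − 659369 = 0.
Discriminant: 80² + 4·659369 = 6400 + 2637476 = 2643876; √2643876 = 1626.
q = (−80 + 1626)/2 = 773, and p = q + 80 = 853.
Check: 773 · 853 = 659369.

773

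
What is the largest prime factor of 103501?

83

103501 = 29 · 3569
3569 = 43 · 83
83 is prime.
So 103501 = 29 · 43 · 83; the largest prime factor is 83.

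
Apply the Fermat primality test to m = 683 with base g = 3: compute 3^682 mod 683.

3^1 ≡ 3 (mod 683)
3^2 ≡ 3^2 = 9 ≡ 9 (mod 683)
3^4 ≡ 9^2 = 81 ≡ 81 (mod 683)
3^8 ≡ 81^2 = 6561 ≡ 414 (mod 683)
3^16 ≡ 414^2 = 171396 ≡ 646 (mod 683)
3^32 ≡ 646^2 = 417316 ≡ 3 (mod 683)
3^64 ≡ 3^2 = 9 ≡ 9 (mod 683)
3^128 ≡ 9^2 = 81 ≡ 81 (mod 683)
3^256 ≡ 81^2 = 6561 ≡ 414 (mod 683)
3^512 ≡ 414^2 = 171396 ≡ 646 (mod 683)
682 = 512 + 128 + 32 + 8 + 2 in binary powers of 2.
So 3^682 ≡ 646 · 81 · 3 · 414 · 9 ≡ 1 (mod 683).
Since the result is 1, base 3 gives no evidence that 683 is composite.

1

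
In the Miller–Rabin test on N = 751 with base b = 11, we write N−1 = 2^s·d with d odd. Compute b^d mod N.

750

751 − 1 = 750 = 2^1 · 375, so d = 375.
11^1 ≡ 11 (mod 751)
11^2 ≡ 11^2 = 121 ≡ 121 (mod 751)
11^4 ≡ 121^2 = 14641 ≡ 372 (mod 751)
11^8 ≡ 372^2 = 138384 ≡ 200 (mod 751)
11^16 ≡ 200^2 = 40000 ≡ 197 (mod 751)
11^32 ≡ 197^2 = 38809 ≡ 508 (mod 751)
11^64 ≡ 508^2 = 258064 ≡ 471 (mod 751)
11^128 ≡ 471^2 = 221841 ≡ 296 (mod 751)
11^256 ≡ 296^2 = 87616 ≡ 500 (mod 751)
375 = 256 + 64 + 32 + 16 + 4 + 2 + 1 in binary powers of 2.
So 11^375 ≡ 500 · 471 · 508 · 197 · 372 · 121 · 11 ≡ 750 (mod 751).
Since 11^d ≡ 750 (mod 751), base 11 does not prove 751 composite.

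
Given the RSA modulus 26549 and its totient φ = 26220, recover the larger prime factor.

191

φ(n) = (p−1)(q−1) = n − (p+q) + 1, so p + q = 26549 − 26220 + 1 = 330.
p and q are the roots of t² − 330t + 26549 = 0.
Discriminant: 330² − 4·26549 = 108900 − 106196 = 2704; √2704 = 52.
q = (330 − 52)/2 = 139, p = (330 + 52)/2 = 191.
Check: 139 · 191 = 26549.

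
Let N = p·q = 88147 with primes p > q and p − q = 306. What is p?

487

Since p = q + 306, we have 88147 = q(q + 306), so q² + 306q − 88147 = 0.
Discriminant: 306² + 4·88147 = 93636 + 352588 = 446224; √446224 = 668.
q = (−306 + 668)/2 = 181, and p = q + 306 = 487.
Check: 181 · 487 = 88147.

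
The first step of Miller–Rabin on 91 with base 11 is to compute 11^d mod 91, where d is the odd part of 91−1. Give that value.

8

91 − 1 = 90 = 2^1 · 45, so d = 45.
11^1 ≡ 11 (mod 91)
11^2 ≡ 11^2 = 121 ≡ 30 (mod 91)
11^4 ≡ 30^2 = 900 ≡ 81 (mod 91)
11^8 ≡ 81^2 = 6561 ≡ 9 (mod 91)
11^16 ≡ 9^2 = 81 ≡ 81 (mod 91)
11^32 ≡ 81^2 = 6561 ≡ 9 (mod 91)
45 = 32 + 8 + 4 + 1 in binary powers of 2.
So 11^45 ≡ 9 · 9 · 81 · 11 ≡ 8 (mod 91).
Squaring chain: 8; never reaches −1, so base 11 is a Miller–Rabin witness that 91 is composite.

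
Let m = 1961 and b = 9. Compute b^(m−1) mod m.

9^1 ≡ 9 (mod 1961)
9^2 ≡ 9^2 = 81 ≡ 81 (mod 1961)
9^4 ≡ 81^2 = 6561 ≡ 678 (mod 1961)
9^8 ≡ 678^2 = 459684 ≡ 810 (mod 1961)
9^16 ≡ 810^2 = 656100 ≡ 1126 (mod 1961)
9^32 ≡ 1126^2 = 1267876 ≡ 1070 (mod 1961)
9^64 ≡ 1070^2 = 1144900 ≡ 1637 (mod 1961)
9^128 ≡ 1637^2 = 2679769 ≡ 1043 (mod 1961)
9^256 ≡ 1043^2 = 1087849 ≡ 1455 (mod 1961)
9^512 ≡ 1455^2 = 2117025 ≡ 1106 (mod 1961)
9^1024 ≡ 1106^2 = 1223236 ≡ 1533 (mod 1961)
1960 = 1024 + 512 + 256 + 128 + 32 + 8 in binary powers of 2.
So 9^1960 ≡ 1533 · 1106 · 1455 · 1043 · 1070 · 810 ≡ 1533 (mod 1961).
Since 1533 ≠ 1, base 9 is a Fermat witness: 1961 is composite.

1533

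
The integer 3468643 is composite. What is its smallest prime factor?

61

3468643 is odd.
Digit sum 34, not divisible by 3.
Ends in 3: not divisible by 5.
7: 3468643 = 7·495520 + 3
11: 3468643 = 11·315331 + 2
13: 3468643 = 13·266818 + 9
17: 3468643 = 17·204037 + 14
19: 3468643 = 19·182560 + 3
23: 3468643 = 23·150810 + 13
29: 3468643 = 29·119608 + 11
31: 3468643 = 31·111891 + 22
37: 3468643 = 37·93747 + 4
41: 3468643 = 41·84601 + 2
43: 3468643 = 43·80666 + 5
47: 3468643 = 47·73800 + 43
53: 3468643 = 53·65446 + 5
59: 3468643 = 59·58790 + 33
61: 3468643 = 61·56863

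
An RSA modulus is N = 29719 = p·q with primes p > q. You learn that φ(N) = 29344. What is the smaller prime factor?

113

φ(n) = (p−1)(q−1) = n − (p+q) + 1, so p + q = 29719 − 29344 + 1 = 376.
p and q are the roots of t² − 376t + 29719 = 0.
Discriminant: 376² − 4·29719 = 141376 − 118876 = 22500; √22500 = 150.
q = (376 − 150)/2 = 113, p = (376 + 150)/2 = 263.
Check: 113 · 263 = 29719.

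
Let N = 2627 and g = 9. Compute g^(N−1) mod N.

9^1 ≡ 9 (mod 2627)
9^2 ≡ 9^2 = 81 ≡ 81 (mod 2627)
9^4 ≡ 81^2 = 6561 ≡ 1307 (mod 2627)
9^8 ≡ 1307^2 = 1708249 ≡ 699 (mod 2627)
9^16 ≡ 699^2 = 488601 ≡ 2606 (mod 2627)
9^32 ≡ 2606^2 = 6791236 ≡ 441 (mod 2627)
9^64 ≡ 441^2 = 194481 ≡ 83 (mod 2627)
9^128 ≡ 83^2 = 6889 ≡ 1635 (mod 2627)
9^256 ≡ 1635^2 = 2673225 ≡ 1566 (mod 2627)
9^512 ≡ 1566^2 = 2452356 ≡ 1365 (mod 2627)
9^1024 ≡ 1365^2 = 1863225 ≡ 682 (mod 2627)
9^2048 ≡ 682^2 = 465124 ≡ 145 (mod 2627)
2626 = 2048 + 512 + 64 + 2 in binary powers of 2.
So 9^2626 ≡ 145 · 1365 · 83 · 81 ≡ 719 (mod 2627).
Since 719 ≠ 1, base 9 is a Fermat witness: 2627 is composite.

719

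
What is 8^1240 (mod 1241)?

8^1 ≡ 8 (mod 1241)
8^2 ≡ 8^2 = 64 ≡ 64 (mod 1241)
8^4 ≡ 64^2 = 4096 ≡ 373 (mod 1241)
8^8 ≡ 373^2 = 139129 ≡ 137 (mod 1241)
8^16 ≡ 137^2 = 18769 ≡ 154 (mod 1241)
8^32 ≡ 154^2 = 23716 ≡ 137 (mod 1241)
8^64 ≡ 137^2 = 18769 ≡ 154 (mod 1241)
8^128 ≡ 154^2 = 23716 ≡ 137 (mod 1241)
8^256 ≡ 137^2 = 18769 ≡ 154 (mod 1241)
8^512 ≡ 154^2 = 23716 ≡ 137 (mod 1241)
8^1024 ≡ 137^2 = 18769 ≡ 154 (mod 1241)
1240 = 1024 + 128 + 64 + 16 + 8 in binary powers of 2.
So 8^1240 ≡ 154 · 137 · 154 · 154 · 137 ≡ 154 (mod 1241).
Since 154 ≠ 1, base 8 is a Fermat witness: 1241 is composite.

154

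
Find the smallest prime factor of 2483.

2483 is odd.
Digit sum 17, not divisible by 3.
Ends in 3: not divisible by 5.
7: 2483 = 7·354 + 5
11: 2483 = 11·225 + 8
13: 2483 = 13·191

13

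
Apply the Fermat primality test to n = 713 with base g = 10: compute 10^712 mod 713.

485

10^1 ≡ 10 (mod 713)
10^2 ≡ 10^2 = 100 ≡ 100 (mod 713)
10^4 ≡ 100^2 = 10000 ≡ 18 (mod 713)
10^8 ≡ 18^2 = 324 ≡ 324 (mod 713)
10^16 ≡ 324^2 = 104976 ≡ 165 (mod 713)
10^32 ≡ 165^2 = 27225 ≡ 131 (mod 713)
10^64 ≡ 131^2 = 17161 ≡ 49 (mod 713)
10^128 ≡ 49^2 = 2401 ≡ 262 (mod 713)
10^256 ≡ 262^2 = 68644 ≡ 196 (mod 713)
10^512 ≡ 196^2 = 38416 ≡ 627 (mod 713)
712 = 512 + 128 + 64 + 8 in binary powers of 2.
So 10^712 ≡ 627 · 262 · 49 · 324 ≡ 485 (mod 713).
Since 485 ≠ 1, base 10 is a Fermat witness: 713 is composite.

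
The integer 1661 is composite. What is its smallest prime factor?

11

1661 is odd.
Digit sum 14, not divisible by 3.
Ends in 1: not divisible by 5.
7: 1661 = 7·237 + 2
11: 1661 = 11·151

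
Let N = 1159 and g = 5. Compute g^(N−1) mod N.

729

5^1 ≡ 5 (mod 1159)
5^2 ≡ 5^2 = 25 ≡ 25 (mod 1159)
5^4 ≡ 25^2 = 625 ≡ 625 (mod 1159)
5^8 ≡ 625^2 = 390625 ≡ 42 (mod 1159)
5^16 ≡ 42^2 = 1764 ≡ 605 (mod 1159)
5^32 ≡ 605^2 = 366025 ≡ 940 (mod 1159)
5^64 ≡ 940^2 = 883600 ≡ 442 (mod 1159)
5^128 ≡ 442^2 = 195364 ≡ 652 (mod 1159)
5^256 ≡ 652^2 = 425104 ≡ 910 (mod 1159)
5^512 ≡ 910^2 = 828100 ≡ 574 (mod 1159)
5^1024 ≡ 574^2 = 329476 ≡ 320 (mod 1159)
1158 = 1024 + 128 + 4 + 2 in binary powers of 2.
So 5^1158 ≡ 320 · 652 · 625 · 25 ≡ 729 (mod 1159).
Since 729 ≠ 1, base 5 is a Fermat witness: 1159 is composite.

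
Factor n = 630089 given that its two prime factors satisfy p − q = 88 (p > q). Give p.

Since p = q + 88, we have 630089 = q(q + 88), so q² + 88q − 630089 = 0.
Discriminant: 88² + 4·630089 = 7744 + 2520356 = 2528100; √2528100 = 1590.
q = (−88 + 1590)/2 = 751, and p = q + 88 = 839.
Check: 751 · 839 = 630089.

839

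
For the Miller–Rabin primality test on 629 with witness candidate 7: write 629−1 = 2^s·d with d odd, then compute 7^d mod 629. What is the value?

329

629 − 1 = 628 = 2^2 · 157, so d = 157.
7^1 ≡ 7 (mod 629)
7^2 ≡ 7^2 = 49 ≡ 49 (mod 629)
7^4 ≡ 49^2 = 2401 ≡ 514 (mod 629)
7^8 ≡ 514^2 = 264196 ≡ 16 (mod 629)
7^16 ≡ 16^2 = 256 ≡ 256 (mod 629)
7^32 ≡ 256^2 = 65536 ≡ 120 (mod 629)
7^64 ≡ 120^2 = 14400 ≡ 562 (mod 629)
7^128 ≡ 562^2 = 315844 ≡ 86 (mod 629)
157 = 128 + 16 + 8 + 4 + 1 in binary powers of 2.
So 7^157 ≡ 86 · 256 · 16 · 514 · 7 ≡ 329 (mod 629).
Squaring chain: 329 → 53; never reaches −1, so base 7 is a Miller–Rabin witness that 629 is composite.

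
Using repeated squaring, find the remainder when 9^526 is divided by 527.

9^1 ≡ 9 (mod 527)
9^2 ≡ 9^2 = 81 ≡ 81 (mod 527)
9^4 ≡ 81^2 = 6561 ≡ 237 (mod 527)
9^8 ≡ 237^2 = 56169 ≡ 307 (mod 527)
9^16 ≡ 307^2 = 94249 ≡ 443 (mod 527)
9^32 ≡ 443^2 = 196249 ≡ 205 (mod 527)
9^64 ≡ 205^2 = 42025 ≡ 392 (mod 527)
9^128 ≡ 392^2 = 153664 ≡ 307 (mod 527)
9^256 ≡ 307^2 = 94249 ≡ 443 (mod 527)
9^512 ≡ 443^2 = 196249 ≡ 205 (mod 527)
526 = 512 + 8 + 4 + 2 in binary powers of 2.
So 9^526 ≡ 205 · 307 · 237 · 81 ≡ 412 (mod 527).
Since 412 ≠ 1, base 9 is a Fermat witness: 527 is composite.

412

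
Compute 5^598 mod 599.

5^1 ≡ 5 (mod 599)
5^2 ≡ 5^2 = 25 ≡ 25 (mod 599)
5^4 ≡ 25^2 = 625 ≡ 26 (mod 599)
5^8 ≡ 26^2 = 676 ≡ 77 (mod 599)
5^16 ≡ 77^2 = 5929 ≡ 538 (mod 599)
5^32 ≡ 538^2 = 289444 ≡ 127 (mod 599)
5^64 ≡ 127^2 = 16129 ≡ 555 (mod 599)
5^128 ≡ 555^2 = 308025 ≡ 139 (mod 599)
5^256 ≡ 139^2 = 19321 ≡ 153 (mod 599)
5^512 ≡ 153^2 = 23409 ≡ 48 (mod 599)
598 = 512 + 64 + 16 + 4 + 2 in binary powers of 2.
So 5^598 ≡ 48 · 555 · 538 · 26 · 25 ≡ 1 (mod 599).
Since the result is 1, base 5 gives no evidence that 599 is composite.

1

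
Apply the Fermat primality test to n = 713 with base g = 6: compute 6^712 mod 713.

6^1 ≡ 6 (mod 713)
6^2 ≡ 6^2 = 36 ≡ 36 (mod 713)
6^4 ≡ 36^2 = 1296 ≡ 583 (mod 713)
6^8 ≡ 583^2 = 339889 ≡ 501 (mod 713)
6^16 ≡ 501^2 = 251001 ≡ 25 (mod 713)
6^32 ≡ 25^2 = 625 ≡ 625 (mod 713)
6^64 ≡ 625^2 = 390625 ≡ 614 (mod 713)
6^128 ≡ 614^2 = 376996 ≡ 532 (mod 713)
6^256 ≡ 532^2 = 283024 ≡ 676 (mod 713)
6^512 ≡ 676^2 = 456976 ≡ 656 (mod 713)
712 = 512 + 128 + 64 + 8 in binary powers of 2.
So 6^712 ≡ 656 · 532 · 614 · 501 ≡ 87 (mod 713).
Since 87 ≠ 1, base 6 is a Fermat witness: 713 is composite.

87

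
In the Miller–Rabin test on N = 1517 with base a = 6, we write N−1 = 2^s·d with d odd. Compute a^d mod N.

1517 − 1 = 1516 = 2^2 · 379, so d = 379.
6^1 ≡ 6 (mod 1517)
6^2 ≡ 6^2 = 36 ≡ 36 (mod 1517)
6^4 ≡ 36^2 = 1296 ≡ 1296 (mod 1517)
6^8 ≡ 1296^2 = 1679616 ≡ 297 (mod 1517)
6^16 ≡ 297^2 = 88209 ≡ 223 (mod 1517)
6^32 ≡ 223^2 = 49729 ≡ 1185 (mod 1517)
6^64 ≡ 1185^2 = 1404225 ≡ 1000 (mod 1517)
6^128 ≡ 1000^2 = 1000000 ≡ 297 (mod 1517)
6^256 ≡ 297^2 = 88209 ≡ 223 (mod 1517)
379 = 256 + 64 + 32 + 16 + 8 + 2 + 1 in binary powers of 2.
So 6^379 ≡ 223 · 1000 · 1185 · 223 · 297 · 36 · 6 ≡ 1141 (mod 1517).
Squaring chain: 1141 → 295; never reaches −1, so base 6 is a Miller–Rabin witness that 1517 is composite.

1141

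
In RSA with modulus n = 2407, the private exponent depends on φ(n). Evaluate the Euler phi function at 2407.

Factor: 2407 = 29 · 83.
φ(2407) = (29−1) · (83−1) = 28 · 82 = 2296.

2296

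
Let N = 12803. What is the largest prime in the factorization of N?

59

12803 = 7 · 1829
1829 = 31 · 59
59 is prime.
So 12803 = 7 · 31 · 59; the largest prime factor is 59.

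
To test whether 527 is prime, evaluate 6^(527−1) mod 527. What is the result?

6^1 ≡ 6 (mod 527)
6^2 ≡ 6^2 = 36 ≡ 36 (mod 527)
6^4 ≡ 36^2 = 1296 ≡ 242 (mod 527)
6^8 ≡ 242^2 = 58564 ≡ 67 (mod 527)
6^16 ≡ 67^2 = 4489 ≡ 273 (mod 527)
6^32 ≡ 273^2 = 74529 ≡ 222 (mod 527)
6^64 ≡ 222^2 = 49284 ≡ 273 (mod 527)
6^128 ≡ 273^2 = 74529 ≡ 222 (mod 527)
6^256 ≡ 222^2 = 49284 ≡ 273 (mod 527)
6^512 ≡ 273^2 = 74529 ≡ 222 (mod 527)
526 = 512 + 8 + 4 + 2 in binary powers of 2.
So 6^526 ≡ 222 · 67 · 242 · 36 ≡ 366 (mod 527).
Since 366 ≠ 1, base 6 is a Fermat witness: 527 is composite.

366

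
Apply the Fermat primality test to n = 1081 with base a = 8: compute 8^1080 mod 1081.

8^1 ≡ 8 (mod 1081)
8^2 ≡ 8^2 = 64 ≡ 64 (mod 1081)
8^4 ≡ 64^2 = 4096 ≡ 853 (mod 1081)
8^8 ≡ 853^2 = 727609 ≡ 96 (mod 1081)
8^16 ≡ 96^2 = 9216 ≡ 568 (mod 1081)
8^32 ≡ 568^2 = 322624 ≡ 486 (mod 1081)
8^64 ≡ 486^2 = 236196 ≡ 538 (mod 1081)
8^128 ≡ 538^2 = 289444 ≡ 817 (mod 1081)
8^256 ≡ 817^2 = 667489 ≡ 512 (mod 1081)
8^512 ≡ 512^2 = 262144 ≡ 542 (mod 1081)
8^1024 ≡ 542^2 = 293764 ≡ 813 (mod 1081)
1080 = 1024 + 32 + 16 + 8 in binary powers of 2.
So 8^1080 ≡ 813 · 486 · 568 · 96 ≡ 570 (mod 1081).
Since 570 ≠ 1, base 8 is a Fermat witness: 1081 is composite.

570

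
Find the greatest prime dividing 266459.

266459 = 41 · 6499
6499 = 67 · 97
97 is prime.
So 266459 = 41 · 67 · 97; the largest prime factor is 97.

97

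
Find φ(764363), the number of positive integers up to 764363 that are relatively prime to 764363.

Factor: 764363 = 41 · 103 · 181.
φ(764363) = (41−1) · (103−1) · (181−1) = 40 · 102 · 180 = 734400.

734400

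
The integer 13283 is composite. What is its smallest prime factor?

13283 is odd.
Digit sum 17, not divisible by 3.
Ends in 3: not divisible by 5.
7: 13283 = 7·1897 + 4
11: 13283 = 11·1207 + 6
13: 13283 = 13·1021 + 10
17: 13283 = 17·781 + 6
19: 13283 = 19·699 + 2
23: 13283 = 23·577 + 12
29: 13283 = 29·458 + 1
31: 13283 = 31·428 + 15
37: 13283 = 37·359

37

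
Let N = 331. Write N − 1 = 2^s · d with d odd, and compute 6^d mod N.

331 − 1 = 330 = 2^1 · 165, so d = 165.
6^1 ≡ 6 (mod 331)
6^2 ≡ 6^2 = 36 ≡ 36 (mod 331)
6^4 ≡ 36^2 = 1296 ≡ 303 (mod 331)
6^8 ≡ 303^2 = 91809 ≡ 122 (mod 331)
6^16 ≡ 122^2 = 14884 ≡ 320 (mod 331)
6^32 ≡ 320^2 = 102400 ≡ 121 (mod 331)
6^64 ≡ 121^2 = 14641 ≡ 77 (mod 331)
6^128 ≡ 77^2 = 5929 ≡ 302 (mod 331)
165 = 128 + 32 + 4 + 1 in binary powers of 2.
So 6^165 ≡ 302 · 121 · 303 · 6 ≡ 1 (mod 331).
Since 6^d ≡ 1 (mod 331), base 6 does not prove 331 composite.

1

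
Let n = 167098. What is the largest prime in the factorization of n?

67

167098 = 2 · 83549
83549 = 29 · 2881
2881 = 43 · 67
67 is prime.
So 167098 = 2 · 29 · 43 · 67; the largest prime factor is 67.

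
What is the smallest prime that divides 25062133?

25062133 is odd.
Digit sum 22, not divisible by 3.
Ends in 3: not divisible by 5.
7: 25062133 = 7·3580304 + 5
11: 25062133 = 11·2278375 + 8
13: 25062133 = 13·1927856 + 5
17: 25062133 = 17·1474243 + 2
19: 25062133 = 19·1319059 + 12
23: 25062133 = 23·1089657 + 22
29: 25062133 = 29·864211 + 14
31: 25062133 = 31·808455 + 28
37: 25062133 = 37·677354 + 35
41: 25062133 = 41·611271 + 22
43: 25062133 = 43·582840 + 13
47: 25062133 = 47·533236 + 41
53: 25062133 = 53·472870 + 23
59: 25062133 = 59·424781 + 54
61: 25062133 = 61·410854 + 39
67: 25062133 = 67·374061 + 46
71: 25062133 = 71·352987 + 56
73: 25062133 = 73·343316 + 65
79: 25062133 = 79·317242 + 15
83: 25062133 = 83·301953 + 34
89: 25062133 = 89·281597

89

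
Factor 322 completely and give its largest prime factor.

322 = 2 · 161
161 = 7 · 23
23 is prime.
So 322 = 2 · 7 · 23; the largest prime factor is 23.

23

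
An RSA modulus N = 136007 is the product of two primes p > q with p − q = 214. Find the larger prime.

491

Since p = q + 214, we have 136007 = q(q + 214), so q² + 214q − 136007 = 0.
Discriminant: 214² + 4·136007 = 45796 + 544028 = 589824; √589824 = 768.
q = (−214 + 768)/2 = 277, and p = q + 214 = 491.
Check: 277 · 491 = 136007.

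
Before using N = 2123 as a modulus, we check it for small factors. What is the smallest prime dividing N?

11

2123 is odd.
Digit sum 8, not divisible by 3.
Ends in 3: not divisible by 5.
7: 2123 = 7·303 + 2
11: 2123 = 11·193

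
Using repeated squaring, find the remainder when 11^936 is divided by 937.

1

11^1 ≡ 11 (mod 937)
11^2 ≡ 11^2 = 121 ≡ 121 (mod 937)
11^4 ≡ 121^2 = 14641 ≡ 586 (mod 937)
11^8 ≡ 586^2 = 343396 ≡ 454 (mod 937)
11^16 ≡ 454^2 = 206116 ≡ 913 (mod 937)
11^32 ≡ 913^2 = 833569 ≡ 576 (mod 937)
11^64 ≡ 576^2 = 331776 ≡ 78 (mod 937)
11^128 ≡ 78^2 = 6084 ≡ 462 (mod 937)
11^256 ≡ 462^2 = 213444 ≡ 745 (mod 937)
11^512 ≡ 745^2 = 555025 ≡ 321 (mod 937)
936 = 512 + 256 + 128 + 32 + 8 in binary powers of 2.
So 11^936 ≡ 321 · 745 · 462 · 576 · 454 ≡ 1 (mod 937).
Since the result is 1, base 11 gives no evidence that 937 is composite.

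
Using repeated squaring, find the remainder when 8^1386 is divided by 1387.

1

8^1 ≡ 8 (mod 1387)
8^2 ≡ 8^2 = 64 ≡ 64 (mod 1387)
8^4 ≡ 64^2 = 4096 ≡ 1322 (mod 1387)
8^8 ≡ 1322^2 = 1747684 ≡ 64 (mod 1387)
8^16 ≡ 64^2 = 4096 ≡ 1322 (mod 1387)
8^32 ≡ 1322^2 = 1747684 ≡ 64 (mod 1387)
8^64 ≡ 64^2 = 4096 ≡ 1322 (mod 1387)
8^128 ≡ 1322^2 = 1747684 ≡ 64 (mod 1387)
8^256 ≡ 64^2 = 4096 ≡ 1322 (mod 1387)
8^512 ≡ 1322^2 = 1747684 ≡ 64 (mod 1387)
8^1024 ≡ 64^2 = 4096 ≡ 1322 (mod 1387)
1386 = 1024 + 256 + 64 + 32 + 8 + 2 in binary powers of 2.
So 8^1386 ≡ 1322 · 1322 · 1322 · 64 · 64 · 64 ≡ 1 (mod 1387).
Since the result is 1, base 8 gives no evidence that 1387 is composite.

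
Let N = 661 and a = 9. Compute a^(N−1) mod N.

1

9^1 ≡ 9 (mod 661)
9^2 ≡ 9^2 = 81 ≡ 81 (mod 661)
9^4 ≡ 81^2 = 6561 ≡ 612 (mod 661)
9^8 ≡ 612^2 = 374544 ≡ 418 (mod 661)
9^16 ≡ 418^2 = 174724 ≡ 220 (mod 661)
9^32 ≡ 220^2 = 48400 ≡ 147 (mod 661)
9^64 ≡ 147^2 = 21609 ≡ 457 (mod 661)
9^128 ≡ 457^2 = 208849 ≡ 634 (mod 661)
9^256 ≡ 634^2 = 401956 ≡ 68 (mod 661)
9^512 ≡ 68^2 = 4624 ≡ 658 (mod 661)
660 = 512 + 128 + 16 + 4 in binary powers of 2.
So 9^660 ≡ 658 · 634 · 220 · 612 ≡ 1 (mod 661).
Since the result is 1, base 9 gives no evidence that 661 is composite.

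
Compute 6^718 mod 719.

1

6^1 ≡ 6 (mod 719)
6^2 ≡ 6^2 = 36 ≡ 36 (mod 719)
6^4 ≡ 36^2 = 1296 ≡ 577 (mod 719)
6^8 ≡ 577^2 = 332929 ≡ 32 (mod 719)
6^16 ≡ 32^2 = 1024 ≡ 305 (mod 719)
6^32 ≡ 305^2 = 93025 ≡ 274 (mod 719)
6^64 ≡ 274^2 = 75076 ≡ 300 (mod 719)
6^128 ≡ 300^2 = 90000 ≡ 125 (mod 719)
6^256 ≡ 125^2 = 15625 ≡ 526 (mod 719)
6^512 ≡ 526^2 = 276676 ≡ 580 (mod 719)
718 = 512 + 128 + 64 + 8 + 4 + 2 in binary powers of 2.
So 6^718 ≡ 580 · 125 · 300 · 32 · 577 · 36 ≡ 1 (mod 719).
Since the result is 1, base 6 gives no evidence that 719 is composite.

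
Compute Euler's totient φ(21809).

21504

Factor: 21809 = 113 · 193.
φ(21809) = (113−1) · (193−1) = 112 · 192 = 21504.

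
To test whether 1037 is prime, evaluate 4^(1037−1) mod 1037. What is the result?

4^1 ≡ 4 (mod 1037)
4^2 ≡ 4^2 = 16 ≡ 16 (mod 1037)
4^4 ≡ 16^2 = 256 ≡ 256 (mod 1037)
4^8 ≡ 256^2 = 65536 ≡ 205 (mod 1037)
4^16 ≡ 205^2 = 42025 ≡ 545 (mod 1037)
4^32 ≡ 545^2 = 297025 ≡ 443 (mod 1037)
4^64 ≡ 443^2 = 196249 ≡ 256 (mod 1037)
4^128 ≡ 256^2 = 65536 ≡ 205 (mod 1037)
4^256 ≡ 205^2 = 42025 ≡ 545 (mod 1037)
4^512 ≡ 545^2 = 297025 ≡ 443 (mod 1037)
4^1024 ≡ 443^2 = 196249 ≡ 256 (mod 1037)
1036 = 1024 + 8 + 4 in binary powers of 2.
So 4^1036 ≡ 256 · 205 · 256 ≡ 545 (mod 1037).
Since 545 ≠ 1, base 4 is a Fermat witness: 1037 is composite.

545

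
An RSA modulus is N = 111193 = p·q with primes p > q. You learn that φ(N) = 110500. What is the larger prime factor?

φ(n) = (p−1)(q−1) = n − (p+q) + 1, so p + q = 111193 − 110500 + 1 = 694.
p and q are the roots of t² − 694t + 111193 = 0.
Discriminant: 694² − 4·111193 = 481636 − 444772 = 36864; √36864 = 192.
q = (694 − 192)/2 = 251, p = (694 + 192)/2 = 443.
Check: 251 · 443 = 111193.

443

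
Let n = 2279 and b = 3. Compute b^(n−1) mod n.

3^1 ≡ 3 (mod 2279)
3^2 ≡ 3^2 = 9 ≡ 9 (mod 2279)
3^4 ≡ 9^2 = 81 ≡ 81 (mod 2279)
3^8 ≡ 81^2 = 6561 ≡ 2003 (mod 2279)
3^16 ≡ 2003^2 = 4012009 ≡ 969 (mod 2279)
3^32 ≡ 969^2 = 938961 ≡ 13 (mod 2279)
3^64 ≡ 13^2 = 169 ≡ 169 (mod 2279)
3^128 ≡ 169^2 = 28561 ≡ 1213 (mod 2279)
3^256 ≡ 1213^2 = 1471369 ≡ 1414 (mod 2279)
3^512 ≡ 1414^2 = 1999396 ≡ 713 (mod 2279)
3^1024 ≡ 713^2 = 508369 ≡ 152 (mod 2279)
3^2048 ≡ 152^2 = 23104 ≡ 314 (mod 2279)
2278 = 2048 + 128 + 64 + 32 + 4 + 2 in binary powers of 2.
So 3^2278 ≡ 314 · 1213 · 169 · 13 · 81 · 9 ≡ 1257 (mod 2279).
Since 1257 ≠ 1, base 3 is a Fermat witness: 2279 is composite.

1257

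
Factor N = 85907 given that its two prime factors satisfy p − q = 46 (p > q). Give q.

271

Since p = q + 46, we have 85907 = q(q + 46), so q² + 46q − 85907 = 0.
Discriminant: 46² + 4·85907 = 2116 + 343628 = 345744; √345744 = 588.
q = (−46 + 588)/2 = 271, and p = q + 46 = 317.
Check: 271 · 317 = 85907.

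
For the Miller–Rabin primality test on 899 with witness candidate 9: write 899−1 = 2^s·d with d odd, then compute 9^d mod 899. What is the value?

38

899 − 1 = 898 = 2^1 · 449, so d = 449.
9^1 ≡ 9 (mod 899)
9^2 ≡ 9^2 = 81 ≡ 81 (mod 899)
9^4 ≡ 81^2 = 6561 ≡ 268 (mod 899)
9^8 ≡ 268^2 = 71824 ≡ 803 (mod 899)
9^16 ≡ 803^2 = 644809 ≡ 226 (mod 899)
9^32 ≡ 226^2 = 51076 ≡ 732 (mod 899)
9^64 ≡ 732^2 = 535824 ≡ 20 (mod 899)
9^128 ≡ 20^2 = 400 ≡ 400 (mod 899)
9^256 ≡ 400^2 = 160000 ≡ 877 (mod 899)
449 = 256 + 128 + 64 + 1 in binary powers of 2.
So 9^449 ≡ 877 · 400 · 20 · 9 ≡ 38 (mod 899).
Squaring chain: 38; never reaches −1, so base 9 is a Miller–Rabin witness that 899 is composite.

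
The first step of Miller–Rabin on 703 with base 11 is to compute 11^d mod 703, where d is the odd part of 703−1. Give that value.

703 − 1 = 702 = 2^1 · 351, so d = 351.
11^1 ≡ 11 (mod 703)
11^2 ≡ 11^2 = 121 ≡ 121 (mod 703)
11^4 ≡ 121^2 = 14641 ≡ 581 (mod 703)
11^8 ≡ 581^2 = 337561 ≡ 121 (mod 703)
11^16 ≡ 121^2 = 14641 ≡ 581 (mod 703)
11^32 ≡ 581^2 = 337561 ≡ 121 (mod 703)
11^64 ≡ 121^2 = 14641 ≡ 581 (mod 703)
11^128 ≡ 581^2 = 337561 ≡ 121 (mod 703)
11^256 ≡ 121^2 = 14641 ≡ 581 (mod 703)
351 = 256 + 64 + 16 + 8 + 4 + 2 + 1 in binary powers of 2.
So 11^351 ≡ 581 · 581 · 581 · 121 · 581 · 121 · 11 ≡ 628 (mod 703).
Squaring chain: 628; never reaches −1, so base 11 is a Miller–Rabin witness that 703 is composite.

628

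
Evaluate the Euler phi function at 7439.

7224

Factor: 7439 = 43 · 173.
φ(7439) = (43−1) · (173−1) = 42 · 172 = 7224.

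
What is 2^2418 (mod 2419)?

2^1 ≡ 2 (mod 2419)
2^2 ≡ 2^2 = 4 ≡ 4 (mod 2419)
2^4 ≡ 4^2 = 16 ≡ 16 (mod 2419)
2^8 ≡ 16^2 = 256 ≡ 256 (mod 2419)
2^16 ≡ 256^2 = 65536 ≡ 223 (mod 2419)
2^32 ≡ 223^2 = 49729 ≡ 1349 (mod 2419)
2^64 ≡ 1349^2 = 1819801 ≡ 713 (mod 2419)
2^128 ≡ 713^2 = 508369 ≡ 379 (mod 2419)
2^256 ≡ 379^2 = 143641 ≡ 920 (mod 2419)
2^512 ≡ 920^2 = 846400 ≡ 2169 (mod 2419)
2^1024 ≡ 2169^2 = 4704561 ≡ 2025 (mod 2419)
2^2048 ≡ 2025^2 = 4100625 ≡ 420 (mod 2419)
2418 = 2048 + 256 + 64 + 32 + 16 + 2 in binary powers of 2.
So 2^2418 ≡ 420 · 920 · 713 · 1349 · 223 · 4 ≡ 1138 (mod 2419).
Since 1138 ≠ 1, base 2 is a Fermat witness: 2419 is composite.

1138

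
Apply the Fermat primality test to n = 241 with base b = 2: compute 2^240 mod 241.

1

2^1 ≡ 2 (mod 241)
2^2 ≡ 2^2 = 4 ≡ 4 (mod 241)
2^4 ≡ 4^2 = 16 ≡ 16 (mod 241)
2^8 ≡ 16^2 = 256 ≡ 15 (mod 241)
2^16 ≡ 15^2 = 225 ≡ 225 (mod 241)
2^32 ≡ 225^2 = 50625 ≡ 15 (mod 241)
2^64 ≡ 15^2 = 225 ≡ 225 (mod 241)
2^128 ≡ 225^2 = 50625 ≡ 15 (mod 241)
240 = 128 + 64 + 32 + 16 in binary powers of 2.
So 2^240 ≡ 15 · 225 · 15 · 225 ≡ 1 (mod 241).
Since the result is 1, base 2 gives no evidence that 241 is composite.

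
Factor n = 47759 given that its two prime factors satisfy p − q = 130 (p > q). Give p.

293

Since p = q + 130, we have 47759 = q(q + 130), so q² + 130q − 47759 = 0.
Discriminant: 130² + 4·47759 = 16900 + 191036 = 207936; √207936 = 456.
q = (−130 + 456)/2 = 163, and p = q + 130 = 293.
Check: 163 · 293 = 47759.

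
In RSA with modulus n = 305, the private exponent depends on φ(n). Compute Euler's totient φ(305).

240

Factor: 305 = 5 · 61.
φ(305) = (5−1) · (61−1) = 4 · 60 = 240.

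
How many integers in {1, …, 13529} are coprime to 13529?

13284

Factor: 13529 = 83 · 163.
φ(13529) = (83−1) · (163−1) = 82 · 162 = 13284.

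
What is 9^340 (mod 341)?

9^1 ≡ 9 (mod 341)
9^2 ≡ 9^2 = 81 ≡ 81 (mod 341)
9^4 ≡ 81^2 = 6561 ≡ 82 (mod 341)
9^8 ≡ 82^2 = 6724 ≡ 245 (mod 341)
9^16 ≡ 245^2 = 60025 ≡ 9 (mod 341)
9^32 ≡ 9^2 = 81 ≡ 81 (mod 341)
9^64 ≡ 81^2 = 6561 ≡ 82 (mod 341)
9^128 ≡ 82^2 = 6724 ≡ 245 (mod 341)
9^256 ≡ 245^2 = 60025 ≡ 9 (mod 341)
340 = 256 + 64 + 16 + 4 in binary powers of 2.
So 9^340 ≡ 9 · 82 · 9 · 82 ≡ 67 (mod 341).
Since 67 ≠ 1, base 9 is a Fermat witness: 341 is composite.

67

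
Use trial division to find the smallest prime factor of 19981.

19981 is odd.
Digit sum 28, not divisible by 3.
Ends in 1: not divisible by 5.
7: 19981 = 7·2854 + 3
11: 19981 = 11·1816 + 5
13: 19981 = 13·1537

13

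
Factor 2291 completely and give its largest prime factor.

79

2291 = 29 · 79
79 is prime.
So 2291 = 29 · 79; the largest prime factor is 79.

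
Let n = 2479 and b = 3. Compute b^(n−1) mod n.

2452

3^1 ≡ 3 (mod 2479)
3^2 ≡ 3^2 = 9 ≡ 9 (mod 2479)
3^4 ≡ 9^2 = 81 ≡ 81 (mod 2479)
3^8 ≡ 81^2 = 6561 ≡ 1603 (mod 2479)
3^16 ≡ 1603^2 = 2569609 ≡ 1365 (mod 2479)
3^32 ≡ 1365^2 = 1863225 ≡ 1496 (mod 2479)
3^64 ≡ 1496^2 = 2238016 ≡ 1958 (mod 2479)
3^128 ≡ 1958^2 = 3833764 ≡ 1230 (mod 2479)
3^256 ≡ 1230^2 = 1512900 ≡ 710 (mod 2479)
3^512 ≡ 710^2 = 504100 ≡ 863 (mod 2479)
3^1024 ≡ 863^2 = 744769 ≡ 1069 (mod 2479)
3^2048 ≡ 1069^2 = 1142761 ≡ 2421 (mod 2479)
2478 = 2048 + 256 + 128 + 32 + 8 + 4 + 2 in binary powers of 2.
So 3^2478 ≡ 2421 · 710 · 1230 · 1496 · 1603 · 81 · 9 ≡ 2452 (mod 2479).
Since 2452 ≠ 1, base 3 is a Fermat witness: 2479 is composite.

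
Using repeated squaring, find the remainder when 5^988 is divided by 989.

81

5^1 ≡ 5 (mod 989)
5^2 ≡ 5^2 = 25 ≡ 25 (mod 989)
5^4 ≡ 25^2 = 625 ≡ 625 (mod 989)
5^8 ≡ 625^2 = 390625 ≡ 959 (mod 989)
5^16 ≡ 959^2 = 919681 ≡ 900 (mod 989)
5^32 ≡ 900^2 = 810000 ≡ 9 (mod 989)
5^64 ≡ 9^2 = 81 ≡ 81 (mod 989)
5^128 ≡ 81^2 = 6561 ≡ 627 (mod 989)
5^256 ≡ 627^2 = 393129 ≡ 496 (mod 989)
5^512 ≡ 496^2 = 246016 ≡ 744 (mod 989)
988 = 512 + 256 + 128 + 64 + 16 + 8 + 4 in binary powers of 2.
So 5^988 ≡ 744 · 496 · 627 · 81 · 900 · 959 · 625 ≡ 81 (mod 989).
Since 81 ≠ 1, base 5 is a Fermat witness: 989 is composite.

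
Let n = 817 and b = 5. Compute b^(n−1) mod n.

5^1 ≡ 5 (mod 817)
5^2 ≡ 5^2 = 25 ≡ 25 (mod 817)
5^4 ≡ 25^2 = 625 ≡ 625 (mod 817)
5^8 ≡ 625^2 = 390625 ≡ 99 (mod 817)
5^16 ≡ 99^2 = 9801 ≡ 814 (mod 817)
5^32 ≡ 814^2 = 662596 ≡ 9 (mod 817)
5^64 ≡ 9^2 = 81 ≡ 81 (mod 817)
5^128 ≡ 81^2 = 6561 ≡ 25 (mod 817)
5^256 ≡ 25^2 = 625 ≡ 625 (mod 817)
5^512 ≡ 625^2 = 390625 ≡ 99 (mod 817)
816 = 512 + 256 + 32 + 16 in binary powers of 2.
So 5^816 ≡ 99 · 625 · 9 · 814 ≡ 140 (mod 817).
Since 140 ≠ 1, base 5 is a Fermat witness: 817 is composite.

140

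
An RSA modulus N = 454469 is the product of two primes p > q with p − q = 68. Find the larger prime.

709

Since p = q + 68, we have 454469 = q(q + 68), so q² + 68q − 454469 = 0.
Discriminant: 68² + 4·454469 = 4624 + 1817876 = 1822500; √1822500 = 1350.
q = (−68 + 1350)/2 = 641, and p = q + 68 = 709.
Check: 641 · 709 = 454469.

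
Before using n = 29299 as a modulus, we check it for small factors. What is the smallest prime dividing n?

29299 is odd.
Digit sum 31, not divisible by 3.
Ends in 9: not divisible by 5.
7: 29299 = 7·4185 + 4
11: 29299 = 11·2663 + 6
13: 29299 = 13·2253 + 10
17: 29299 = 17·1723 + 8
19: 29299 = 19·1542 + 1
23: 29299 = 23·1273 + 20
29: 29299 = 29·1010 + 9
31: 29299 = 31·945 + 4
37: 29299 = 37·791 + 32
41: 29299 = 41·714 + 25
43: 29299 = 43·681 + 16
47: 29299 = 47·623 + 18
53: 29299 = 53·552 + 43
59: 29299 = 59·496 + 35
61: 29299 = 61·480 + 19
67: 29299 = 67·437 + 20
71: 29299 = 71·412 + 47
73: 29299 = 73·401 + 26
79: 29299 = 79·370 + 69
83: 29299 = 83·353

83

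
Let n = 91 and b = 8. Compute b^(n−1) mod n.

8^1 ≡ 8 (mod 91)
8^2 ≡ 8^2 = 64 ≡ 64 (mod 91)
8^4 ≡ 64^2 = 4096 ≡ 1 (mod 91)
8^8 ≡ 1^2 = 1 ≡ 1 (mod 91)
8^16 ≡ 1^2 = 1 ≡ 1 (mod 91)
8^32 ≡ 1^2 = 1 ≡ 1 (mod 91)
8^64 ≡ 1^2 = 1 ≡ 1 (mod 91)
90 = 64 + 16 + 8 + 2 in binary powers of 2.
So 8^90 ≡ 1 · 1 · 1 · 64 ≡ 64 (mod 91).
Since 64 ≠ 1, base 8 is a Fermat witness: 91 is composite.

64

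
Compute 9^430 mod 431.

1

9^1 ≡ 9 (mod 431)
9^2 ≡ 9^2 = 81 ≡ 81 (mod 431)
9^4 ≡ 81^2 = 6561 ≡ 96 (mod 431)
9^8 ≡ 96^2 = 9216 ≡ 165 (mod 431)
9^16 ≡ 165^2 = 27225 ≡ 72 (mod 431)
9^32 ≡ 72^2 = 5184 ≡ 12 (mod 431)
9^64 ≡ 12^2 = 144 ≡ 144 (mod 431)
9^128 ≡ 144^2 = 20736 ≡ 48 (mod 431)
9^256 ≡ 48^2 = 2304 ≡ 149 (mod 431)
430 = 256 + 128 + 32 + 8 + 4 + 2 in binary powers of 2.
So 9^430 ≡ 149 · 48 · 12 · 165 · 96 · 81 ≡ 1 (mod 431).
Since the result is 1, base 9 gives no evidence that 431 is composite.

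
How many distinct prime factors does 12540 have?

5

12540 = 2^2 · 3135
3135 = 3 · 1045
1045 = 5 · 209
209 = 11 · 19
12540 = 2^2 · 3 · 5 · 11 · 19, which has 5 distinct prime factors.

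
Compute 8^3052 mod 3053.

2581

8^1 ≡ 8 (mod 3053)
8^2 ≡ 8^2 = 64 ≡ 64 (mod 3053)
8^4 ≡ 64^2 = 4096 ≡ 1043 (mod 3053)
8^8 ≡ 1043^2 = 1087849 ≡ 981 (mod 3053)
8^16 ≡ 981^2 = 962361 ≡ 666 (mod 3053)
8^32 ≡ 666^2 = 443556 ≡ 871 (mod 3053)
8^64 ≡ 871^2 = 758641 ≡ 1497 (mod 3053)
8^128 ≡ 1497^2 = 2241009 ≡ 107 (mod 3053)
8^256 ≡ 107^2 = 11449 ≡ 2290 (mod 3053)
8^512 ≡ 2290^2 = 5244100 ≡ 2099 (mod 3053)
8^1024 ≡ 2099^2 = 4405801 ≡ 322 (mod 3053)
8^2048 ≡ 322^2 = 103684 ≡ 2935 (mod 3053)
3052 = 2048 + 512 + 256 + 128 + 64 + 32 + 8 + 4 in binary powers of 2.
So 8^3052 ≡ 2935 · 2099 · 2290 · 107 · 1497 · 871 · 981 · 1043 ≡ 2581 (mod 3053).
Since 2581 ≠ 1, base 8 is a Fermat witness: 3053 is composite.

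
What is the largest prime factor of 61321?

89

61321 = 13 · 4717
4717 = 53 · 89
89 is prime.
So 61321 = 13 · 53 · 89; the largest prime factor is 89.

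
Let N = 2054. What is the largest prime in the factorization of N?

79

2054 = 2 · 1027
1027 = 13 · 79
79 is prime.
So 2054 = 2 · 13 · 79; the largest prime factor is 79.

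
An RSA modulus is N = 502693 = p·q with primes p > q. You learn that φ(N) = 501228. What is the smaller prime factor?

φ(n) = (p−1)(q−1) = n − (p+q) + 1, so p + q = 502693 − 501228 + 1 = 1466.
p and q are the roots of t² − 1466t + 502693 = 0.
Discriminant: 1466² − 4·502693 = 2149156 − 2010772 = 138384; √138384 = 372.
q = (1466 − 372)/2 = 547, p = (1466 + 372)/2 = 919.
Check: 547 · 919 = 502693.

547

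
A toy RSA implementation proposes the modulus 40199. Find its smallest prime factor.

40199 is odd.
Digit sum 23, not divisible by 3.
Ends in 9: not divisible by 5.
7: 40199 = 7·5742 + 5
11: 40199 = 11·3654 + 5
13: 40199 = 13·3092 + 3
17: 40199 = 17·2364 + 11
19: 40199 = 19·2115 + 14
23: 40199 = 23·1747 + 18
29: 40199 = 29·1386 + 5
31: 40199 = 31·1296 + 23
37: 40199 = 37·1086 + 17
41: 40199 = 41·980 + 19
43: 40199 = 43·934 + 37
47: 40199 = 47·855 + 14
53: 40199 = 53·758 + 25
59: 40199 = 59·681 + 20
61: 40199 = 61·659

61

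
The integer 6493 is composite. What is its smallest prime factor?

43

6493 is odd.
Digit sum 22, not divisible by 3.
Ends in 3: not divisible by 5.
7: 6493 = 7·927 + 4
11: 6493 = 11·590 + 3
13: 6493 = 13·499 + 6
17: 6493 = 17·381 + 16
19: 6493 = 19·341 + 14
23: 6493 = 23·282 + 7
29: 6493 = 29·223 + 26
31: 6493 = 31·209 + 14
37: 6493 = 37·175 + 18
41: 6493 = 41·158 + 15
43: 6493 = 43·151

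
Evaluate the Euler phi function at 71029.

59616

Factor: 71029 = 7 · 73 · 139.
φ(71029) = (7−1) · (73−1) · (139−1) = 6 · 72 · 138 = 59616.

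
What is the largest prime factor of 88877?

88877 = 31 · 2867
2867 = 47 · 61
61 is prime.
So 88877 = 31 · 47 · 61; the largest prime factor is 61.

61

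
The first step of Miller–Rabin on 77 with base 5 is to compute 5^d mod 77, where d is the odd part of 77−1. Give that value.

75

77 − 1 = 76 = 2^2 · 19, so d = 19.
5^1 ≡ 5 (mod 77)
5^2 ≡ 5^2 = 25 ≡ 25 (mod 77)
5^4 ≡ 25^2 = 625 ≡ 9 (mod 77)
5^8 ≡ 9^2 = 81 ≡ 4 (mod 77)
5^16 ≡ 4^2 = 16 ≡ 16 (mod 77)
19 = 16 + 2 + 1 in binary powers of 2.
So 5^19 ≡ 16 · 25 · 5 ≡ 75 (mod 77).
Squaring chain: 75 → 4; never reaches −1, so base 5 is a Miller–Rabin witness that 77 is composite.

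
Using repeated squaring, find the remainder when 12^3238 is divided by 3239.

12^1 ≡ 12 (mod 3239)
12^2 ≡ 12^2 = 144 ≡ 144 (mod 3239)
12^4 ≡ 144^2 = 20736 ≡ 1302 (mod 3239)
12^8 ≡ 1302^2 = 1695204 ≡ 1207 (mod 3239)
12^16 ≡ 1207^2 = 1456849 ≡ 2538 (mod 3239)
12^32 ≡ 2538^2 = 6441444 ≡ 2312 (mod 3239)
12^64 ≡ 2312^2 = 5345344 ≡ 994 (mod 3239)
12^128 ≡ 994^2 = 988036 ≡ 141 (mod 3239)
12^256 ≡ 141^2 = 19881 ≡ 447 (mod 3239)
12^512 ≡ 447^2 = 199809 ≡ 2230 (mod 3239)
12^1024 ≡ 2230^2 = 4972900 ≡ 1035 (mod 3239)
12^2048 ≡ 1035^2 = 1071225 ≡ 2355 (mod 3239)
3238 = 2048 + 1024 + 128 + 32 + 4 + 2 in binary powers of 2.
So 12^3238 ≡ 2355 · 1035 · 141 · 2312 · 1302 · 144 ≡ 699 (mod 3239).
Since 699 ≠ 1, base 12 is a Fermat witness: 3239 is composite.

699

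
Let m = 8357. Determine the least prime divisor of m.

61

8357 is odd.
Digit sum 23, not divisible by 3.
Ends in 7: not divisible by 5.
7: 8357 = 7·1193 + 6
11: 8357 = 11·759 + 8
13: 8357 = 13·642 + 11
17: 8357 = 17·491 + 10
19: 8357 = 19·439 + 16
23: 8357 = 23·363 + 8
29: 8357 = 29·288 + 5
31: 8357 = 31·269 + 18
37: 8357 = 37·225 + 32
41: 8357 = 41·203 + 34
43: 8357 = 43·194 + 15
47: 8357 = 47·177 + 38
53: 8357 = 53·157 + 36
59: 8357 = 59·141 + 38
61: 8357 = 61·137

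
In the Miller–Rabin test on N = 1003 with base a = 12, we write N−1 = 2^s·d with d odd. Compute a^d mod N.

139

1003 − 1 = 1002 = 2^1 · 501, so d = 501.
12^1 ≡ 12 (mod 1003)
12^2 ≡ 12^2 = 144 ≡ 144 (mod 1003)
12^4 ≡ 144^2 = 20736 ≡ 676 (mod 1003)
12^8 ≡ 676^2 = 456976 ≡ 611 (mod 1003)
12^16 ≡ 611^2 = 373321 ≡ 205 (mod 1003)
12^32 ≡ 205^2 = 42025 ≡ 902 (mod 1003)
12^64 ≡ 902^2 = 813604 ≡ 171 (mod 1003)
12^128 ≡ 171^2 = 29241 ≡ 154 (mod 1003)
12^256 ≡ 154^2 = 23716 ≡ 647 (mod 1003)
501 = 256 + 128 + 64 + 32 + 16 + 4 + 1 in binary powers of 2.
So 12^501 ≡ 647 · 154 · 171 · 902 · 205 · 676 · 12 ≡ 139 (mod 1003).
Squaring chain: 139; never reaches −1, so base 12 is a Miller–Rabin witness that 1003 is composite.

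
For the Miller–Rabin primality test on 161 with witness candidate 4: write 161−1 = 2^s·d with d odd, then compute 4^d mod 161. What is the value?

58

161 − 1 = 160 = 2^5 · 5, so d = 5.
4^1 ≡ 4 (mod 161)
4^2 ≡ 4^2 = 16 ≡ 16 (mod 161)
4^4 ≡ 16^2 = 256 ≡ 95 (mod 161)
5 = 4 + 1 in binary powers of 2.
So 4^5 ≡ 95 · 4 ≡ 58 (mod 161).
Squaring chain: 58 → 144 → 128 → 123 → 156; never reaches −1, so base 4 is a Miller–Rabin witness that 161 is composite.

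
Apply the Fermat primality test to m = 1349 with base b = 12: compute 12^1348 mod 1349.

938

12^1 ≡ 12 (mod 1349)
12^2 ≡ 12^2 = 144 ≡ 144 (mod 1349)
12^4 ≡ 144^2 = 20736 ≡ 501 (mod 1349)
12^8 ≡ 501^2 = 251001 ≡ 87 (mod 1349)
12^16 ≡ 87^2 = 7569 ≡ 824 (mod 1349)
12^32 ≡ 824^2 = 678976 ≡ 429 (mod 1349)
12^64 ≡ 429^2 = 184041 ≡ 577 (mod 1349)
12^128 ≡ 577^2 = 332929 ≡ 1075 (mod 1349)
12^256 ≡ 1075^2 = 1155625 ≡ 881 (mod 1349)
12^512 ≡ 881^2 = 776161 ≡ 486 (mod 1349)
12^1024 ≡ 486^2 = 236196 ≡ 121 (mod 1349)
1348 = 1024 + 256 + 64 + 4 in binary powers of 2.
So 12^1348 ≡ 121 · 881 · 577 · 501 ≡ 938 (mod 1349).
Since 938 ≠ 1, base 12 is a Fermat witness: 1349 is composite.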